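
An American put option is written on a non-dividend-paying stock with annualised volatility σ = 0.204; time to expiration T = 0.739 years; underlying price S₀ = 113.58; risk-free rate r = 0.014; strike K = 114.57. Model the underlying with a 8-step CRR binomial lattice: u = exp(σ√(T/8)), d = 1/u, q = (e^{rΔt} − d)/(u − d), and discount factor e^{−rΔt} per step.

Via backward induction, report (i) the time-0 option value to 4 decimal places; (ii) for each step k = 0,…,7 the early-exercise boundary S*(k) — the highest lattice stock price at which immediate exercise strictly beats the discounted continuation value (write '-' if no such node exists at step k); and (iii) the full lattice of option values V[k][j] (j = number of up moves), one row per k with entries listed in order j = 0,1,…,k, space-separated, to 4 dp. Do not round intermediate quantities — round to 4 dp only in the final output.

params: Δt=0.09237 u=1.06396 d=0.93988 q=0.49493 e^(-rΔt)=0.99871
t_8 payoffs: 45.4054 36.2742 25.9375 14.2362 0.9900 0.0000 0.0000 0.0000 0.0000
t_7: node(7,0) S=73.5887 payoff=40.9813 vs cont=40.8332 → 40.9813 [stop]  node(7,1) S=83.3040 payoff=31.2660 vs cont=31.1180 → 31.2660 [stop]  node(7,2) S=94.3018 payoff=20.2682 vs cont=20.1201 → 20.2682 [stop]  node(7,3) S=106.7517 payoff=7.8183 vs cont=7.6703 → 7.8183 [stop]  node(7,4) S=120.8451 payoff=0.0000 vs cont=0.4994 → 0.4994 [wait]  node(7,5) S=136.7992 payoff=0.0000 vs cont=0.0000 → 0.0000 [wait]  node(7,6) S=154.8596 payoff=0.0000 vs cont=0.0000 → 0.0000 [wait]  node(7,7) S=175.3043 payoff=0.0000 vs cont=0.0000 → 0.0000 [wait]  ⇒ S*(7)=106.7517
t_6: node(6,0) S=78.2958 payoff=36.2742 vs cont=36.1261 → 36.2742 [stop]  node(6,1) S=88.6325 payoff=25.9375 vs cont=25.7894 → 25.9375 [stop]  node(6,2) S=100.3338 payoff=14.2362 vs cont=14.0881 → 14.2362 [stop]  node(6,3) S=113.5800 payoff=0.9900 vs cont=4.1905 → 4.1905 [wait]  node(6,4) S=128.5749 payoff=0.0000 vs cont=0.2519 → 0.2519 [wait]  node(6,5) S=145.5495 payoff=0.0000 vs cont=0.0000 → 0.0000 [wait]  node(6,6) S=164.7651 payoff=0.0000 vs cont=0.0000 → 0.0000 [wait]  ⇒ S*(6)=100.3338
t_5: node(5,0) S=83.3040 payoff=31.2660 vs cont=31.1180 → 31.2660 [stop]  node(5,1) S=94.3018 payoff=20.2682 vs cont=20.1201 → 20.2682 [stop]  node(5,2) S=106.7517 payoff=7.8183 vs cont=9.2523 → 9.2523 [wait]  node(5,3) S=120.8451 payoff=0.0000 vs cont=2.2383 → 2.2383 [wait]  node(5,4) S=136.7992 payoff=0.0000 vs cont=0.1271 → 0.1271 [wait]  node(5,5) S=154.8596 payoff=0.0000 vs cont=0.0000 → 0.0000 [wait]  ⇒ S*(5)=94.3018
t_4: node(4,0) S=88.6325 payoff=25.9375 vs cont=25.7894 → 25.9375 [stop]  node(4,1) S=100.3338 payoff=14.2362 vs cont=14.7969 → 14.7969 [wait]  node(4,2) S=113.5800 payoff=0.9900 vs cont=5.7733 → 5.7733 [wait]  node(4,3) S=128.5749 payoff=0.0000 vs cont=1.1918 → 1.1918 [wait]  node(4,4) S=145.5495 payoff=0.0000 vs cont=0.0641 → 0.0641 [wait]  ⇒ S*(4)=88.6325
t_3: node(3,0) S=94.3018 payoff=20.2682 vs cont=20.3972 → 20.3972 [wait]  node(3,1) S=106.7517 payoff=7.8183 vs cont=10.3175 → 10.3175 [wait]  node(3,2) S=120.8451 payoff=0.0000 vs cont=3.5013 → 3.5013 [wait]  node(3,3) S=136.7992 payoff=0.0000 vs cont=0.6328 → 0.6328 [wait]  ⇒ S*(3)=-
t_2: node(2,0) S=100.3338 payoff=14.2362 vs cont=15.3885 → 15.3885 [wait]  node(2,1) S=113.5800 payoff=0.9900 vs cont=6.9349 → 6.9349 [wait]  node(2,2) S=128.5749 payoff=0.0000 vs cont=2.0789 → 2.0789 [wait]  ⇒ S*(2)=-
t_1: node(1,0) S=106.7517 payoff=7.8183 vs cont=11.1901 → 11.1901 [wait]  node(1,1) S=120.8451 payoff=0.0000 vs cont=4.5257 → 4.5257 [wait]  ⇒ S*(1)=-
t_0: node(0,0) S=113.5800 payoff=0.9900 vs cont=7.8814 → 7.8814 [wait]  ⇒ S*(0)=-

price = 7.8814
boundary = - - - - 88.6325 94.3018 100.3338 106.7517
tree:
7.8814
11.1901 4.5257
15.3885 6.9349 2.0789
20.3972 10.3175 3.5013 0.6328
25.9375 14.7969 5.7733 1.1918 0.0641
31.2660 20.2682 9.2523 2.2383 0.1271 0.0000
36.2742 25.9375 14.2362 4.1905 0.2519 0.0000 0.0000
40.9813 31.2660 20.2682 7.8183 0.4994 0.0000 0.0000 0.0000
45.4054 36.2742 25.9375 14.2362 0.9900 0.0000 0.0000 0.0000 0.0000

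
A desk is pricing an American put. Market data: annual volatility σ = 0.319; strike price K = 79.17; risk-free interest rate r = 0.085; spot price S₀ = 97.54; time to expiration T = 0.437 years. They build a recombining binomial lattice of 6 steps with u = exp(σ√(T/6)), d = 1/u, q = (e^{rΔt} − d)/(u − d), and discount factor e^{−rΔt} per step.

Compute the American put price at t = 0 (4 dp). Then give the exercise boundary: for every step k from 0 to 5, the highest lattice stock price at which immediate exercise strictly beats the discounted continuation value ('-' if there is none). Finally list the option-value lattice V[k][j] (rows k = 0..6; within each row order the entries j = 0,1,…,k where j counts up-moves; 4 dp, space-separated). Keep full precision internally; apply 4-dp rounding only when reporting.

Δt=0.07283, u=1.08991, d=0.91751, q=0.51451, disc=e^(-rΔt)=0.99383
k=6 terminal: V=max(K-S,0) → 20.9797 10.0461 0.0000 0.0000 0.0000 0.0000 0.0000
k=5: j=0 S=63.4219 intr=15.7481 cont=15.2595 V=15.7481[EX]; j=1 S=75.3385 intr=3.8315 cont=4.8472 V=4.8472[hold]; j=2 S=89.4940 intr=0.0000 cont=0.0000 V=0.0000[hold]; j=3 S=106.3093 intr=0.0000 cont=0.0000 V=0.0000[hold]; j=4 S=126.2841 intr=0.0000 cont=0.0000 V=0.0000[hold]; j=5 S=150.0120 intr=0.0000 cont=0.0000 V=0.0000[hold]  S*(5)=63.4219
k=4: j=0 S=69.1239 intr=10.0461 cont=10.0768 V=10.0768[hold]; j=1 S=82.1118 intr=0.0000 cont=2.3387 V=2.3387[hold]; j=2 S=97.5400 intr=0.0000 cont=0.0000 V=0.0000[hold]; j=3 S=115.8671 intr=0.0000 cont=0.0000 V=0.0000[hold]; j=4 S=137.6377 intr=0.0000 cont=0.0000 V=0.0000[hold]  S*(4)=-
k=3: j=0 S=75.3385 intr=3.8315 cont=6.0579 V=6.0579[hold]; j=1 S=89.4940 intr=0.0000 cont=1.1284 V=1.1284[hold]; j=2 S=106.3093 intr=0.0000 cont=0.0000 V=0.0000[hold]; j=3 S=126.2841 intr=0.0000 cont=0.0000 V=0.0000[hold]  S*(3)=-
k=2: j=0 S=82.1118 intr=0.0000 cont=3.4999 V=3.4999[hold]; j=1 S=97.5400 intr=0.0000 cont=0.5444 V=0.5444[hold]; j=2 S=115.8671 intr=0.0000 cont=0.0000 V=0.0000[hold]  S*(2)=-
k=1: j=0 S=89.4940 intr=0.0000 cont=1.9670 V=1.9670[hold]; j=1 S=106.3093 intr=0.0000 cont=0.2627 V=0.2627[hold]  S*(1)=-
k=0: j=0 S=97.5400 intr=0.0000 cont=1.0834 V=1.0834[hold]  S*(0)=-

price = 1.0834
boundary = - - - - - 63.4219
tree:
1.0834
1.9670 0.2627
3.4999 0.5444 0.0000
6.0579 1.1284 0.0000 0.0000
10.0768 2.3387 0.0000 0.0000 0.0000
15.7481 4.8472 0.0000 0.0000 0.0000 0.0000
20.9797 10.0461 0.0000 0.0000 0.0000 0.0000 0.0000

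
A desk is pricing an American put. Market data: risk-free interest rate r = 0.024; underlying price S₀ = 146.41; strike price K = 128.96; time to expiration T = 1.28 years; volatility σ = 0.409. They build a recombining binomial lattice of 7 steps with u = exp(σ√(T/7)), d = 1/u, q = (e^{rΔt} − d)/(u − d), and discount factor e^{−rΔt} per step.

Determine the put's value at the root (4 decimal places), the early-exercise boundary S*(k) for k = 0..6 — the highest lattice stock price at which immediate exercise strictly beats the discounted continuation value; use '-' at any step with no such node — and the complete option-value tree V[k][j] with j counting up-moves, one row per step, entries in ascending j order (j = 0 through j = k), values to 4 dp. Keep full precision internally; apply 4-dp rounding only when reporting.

Δt=0.18286, u=1.19112, d=0.83954, q=0.46890, disc=e^(-rΔt)=0.99562
k=7 terminal: V=max(K-S,0) → 85.9195 67.8954 42.3233 6.0423 0.0000 0.0000 0.0000 0.0000
k=6: j=0 S=51.2664 intr=77.6936 cont=77.1288 V=77.6936[EX]; j=1 S=72.7354 intr=56.2246 cont=55.6599 V=56.2246[EX]; j=2 S=103.1949 intr=25.7651 cont=25.2004 V=25.7651[EX]; j=3 S=146.4100 intr=0.0000 cont=3.1950 V=3.1950[hold]; j=4 S=207.7224 intr=0.0000 cont=0.0000 V=0.0000[hold]; j=5 S=294.7106 intr=0.0000 cont=0.0000 V=0.0000[hold]; j=6 S=418.1271 intr=0.0000 cont=0.0000 V=0.0000[hold]  S*(6)=103.1949
k=5: j=0 S=61.0646 intr=67.8954 cont=67.3307 V=67.8954[EX]; j=1 S=86.6367 intr=42.3233 cont=41.7586 V=42.3233[EX]; j=2 S=122.9177 intr=6.0423 cont=15.1156 V=15.1156[hold]; j=3 S=174.3922 intr=0.0000 cont=1.6895 V=1.6895[hold]; j=4 S=247.4227 intr=0.0000 cont=0.0000 V=0.0000[hold]; j=5 S=351.0363 intr=0.0000 cont=0.0000 V=0.0000[hold]  S*(5)=86.6367
k=4: j=0 S=72.7354 intr=56.2246 cont=55.6599 V=56.2246[EX]; j=1 S=103.1949 intr=25.7651 cont=29.4362 V=29.4362[hold]; j=2 S=146.4100 intr=0.0000 cont=8.7815 V=8.7815[hold]; j=3 S=207.7224 intr=0.0000 cont=0.8933 V=0.8933[hold]; j=4 S=294.7106 intr=0.0000 cont=0.0000 V=0.0000[hold]  S*(4)=72.7354
k=3: j=0 S=86.6367 intr=42.3233 cont=43.4724 V=43.4724[hold]; j=1 S=122.9177 intr=6.0423 cont=19.6648 V=19.6648[hold]; j=2 S=174.3922 intr=0.0000 cont=5.0605 V=5.0605[hold]; j=3 S=247.4227 intr=0.0000 cont=0.4724 V=0.4724[hold]  S*(3)=-
k=2: j=0 S=103.1949 intr=25.7651 cont=32.1676 V=32.1676[hold]; j=1 S=146.4100 intr=0.0000 cont=12.7607 V=12.7607[hold]; j=2 S=207.7224 intr=0.0000 cont=2.8964 V=2.8964[hold]  S*(2)=-
k=1: j=0 S=122.9177 intr=6.0423 cont=22.9668 V=22.9668[hold]; j=1 S=174.3922 intr=0.0000 cont=8.0998 V=8.0998[hold]  S*(1)=-
k=0: j=0 S=146.4100 intr=0.0000 cont=15.9256 V=15.9256[hold]  S*(0)=-

price = 15.9256
boundary = - - - - 72.7354 86.6367 103.1949
tree:
15.9256
22.9668 8.0998
32.1676 12.7607 2.8964
43.4724 19.6648 5.0605 0.4724
56.2246 29.4362 8.7815 0.8933 0.0000
67.8954 42.3233 15.1156 1.6895 0.0000 0.0000
77.6936 56.2246 25.7651 3.1950 0.0000 0.0000 0.0000
85.9195 67.8954 42.3233 6.0423 0.0000 0.0000 0.0000 0.0000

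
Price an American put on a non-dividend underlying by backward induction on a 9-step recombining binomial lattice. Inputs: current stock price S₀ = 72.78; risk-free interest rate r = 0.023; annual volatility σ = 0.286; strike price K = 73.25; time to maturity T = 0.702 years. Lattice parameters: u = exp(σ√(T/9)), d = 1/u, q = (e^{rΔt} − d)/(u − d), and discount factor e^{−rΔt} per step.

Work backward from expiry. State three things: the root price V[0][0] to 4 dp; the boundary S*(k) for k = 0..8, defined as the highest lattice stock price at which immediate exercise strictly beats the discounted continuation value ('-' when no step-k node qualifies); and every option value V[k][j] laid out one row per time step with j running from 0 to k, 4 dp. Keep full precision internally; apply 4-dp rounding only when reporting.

Δt=0.07800, u=1.08315, d=0.92323, q=0.49127, disc=e^(-rΔt)=0.99821
k=9 terminal: V=max(K-S,0) → 37.7844 31.6411 24.4337 15.9778 6.0572 0.0000 0.0000 0.0000 0.0000 0.0000
k=8: j=0 S=38.4146 intr=34.8354 cont=34.7041 V=34.8354[EX]; j=1 S=45.0687 intr=28.1813 cont=28.0500 V=28.1813[EX]; j=2 S=52.8755 intr=20.3745 cont=20.2432 V=20.3745[EX]; j=3 S=62.0345 intr=11.2155 cont=11.0842 V=11.2155[EX]; j=4 S=72.7800 intr=0.4700 cont=3.0760 V=3.0760[hold]; j=5 S=85.3868 intr=0.0000 cont=0.0000 V=0.0000[hold]; j=6 S=100.1774 intr=0.0000 cont=0.0000 V=0.0000[hold]; j=7 S=117.5300 intr=0.0000 cont=0.0000 V=0.0000[hold]; j=8 S=137.8884 intr=0.0000 cont=0.0000 V=0.0000[hold]  S*(8)=62.0345
k=7: j=0 S=41.6089 intr=31.6411 cont=31.5099 V=31.6411[EX]; j=1 S=48.8163 intr=24.4337 cont=24.3024 V=24.4337[EX]; j=2 S=57.2722 intr=15.9778 cont=15.8465 V=15.9778[EX]; j=3 S=67.1928 intr=6.0572 cont=7.2039 V=7.2039[hold]; j=4 S=78.8318 intr=0.0000 cont=1.5620 V=1.5620[hold]; j=5 S=92.4869 intr=0.0000 cont=0.0000 V=0.0000[hold]; j=6 S=108.5074 intr=0.0000 cont=0.0000 V=0.0000[hold]; j=7 S=127.3029 intr=0.0000 cont=0.0000 V=0.0000[hold]  S*(7)=57.2722
k=6: j=0 S=45.0687 intr=28.1813 cont=28.0500 V=28.1813[EX]; j=1 S=52.8755 intr=20.3745 cont=20.2432 V=20.3745[EX]; j=2 S=62.0345 intr=11.2155 cont=11.6465 V=11.6465[hold]; j=3 S=72.7800 intr=0.4700 cont=4.4243 V=4.4243[hold]; j=4 S=85.3868 intr=0.0000 cont=0.7932 V=0.7932[hold]; j=5 S=100.1774 intr=0.0000 cont=0.0000 V=0.0000[hold]; j=6 S=117.5300 intr=0.0000 cont=0.0000 V=0.0000[hold]  S*(6)=52.8755
k=5: j=0 S=48.8163 intr=24.4337 cont=24.3024 V=24.4337[EX]; j=1 S=57.2722 intr=15.9778 cont=16.0579 V=16.0579[hold]; j=2 S=67.1928 intr=6.0572 cont=8.0839 V=8.0839[hold]; j=3 S=78.8318 intr=0.0000 cont=2.6357 V=2.6357[hold]; j=4 S=92.4869 intr=0.0000 cont=0.4028 V=0.4028[hold]; j=5 S=108.5074 intr=0.0000 cont=0.0000 V=0.0000[hold]  S*(5)=48.8163
k=4: j=0 S=52.8755 intr=20.3745 cont=20.2825 V=20.3745[EX]; j=1 S=62.0345 intr=11.2155 cont=12.1188 V=12.1188[hold]; j=2 S=72.7800 intr=0.4700 cont=5.3977 V=5.3977[hold]; j=3 S=85.3868 intr=0.0000 cont=1.5360 V=1.5360[hold]; j=4 S=100.1774 intr=0.0000 cont=0.2046 V=0.2046[hold]  S*(4)=52.8755
k=3: j=0 S=57.2722 intr=15.9778 cont=16.2895 V=16.2895[hold]; j=1 S=67.1928 intr=6.0572 cont=8.8011 V=8.8011[hold]; j=2 S=78.8318 intr=0.0000 cont=3.4943 V=3.4943[hold]; j=3 S=92.4869 intr=0.0000 cont=0.8803 V=0.8803[hold]  S*(3)=-
k=2: j=0 S=62.0345 intr=11.2155 cont=12.5881 V=12.5881[hold]; j=1 S=72.7800 intr=0.4700 cont=6.1829 V=6.1829[hold]; j=2 S=85.3868 intr=0.0000 cont=2.2062 V=2.2062[hold]  S*(2)=-
k=1: j=0 S=67.1928 intr=6.0572 cont=9.4245 V=9.4245[hold]; j=1 S=78.8318 intr=0.0000 cont=4.2217 V=4.2217[hold]  S*(1)=-
k=0: j=0 S=72.7800 intr=0.4700 cont=6.8562 V=6.8562[hold]  S*(0)=-

price = 6.8562
boundary = - - - - 52.8755 48.8163 52.8755 57.2722 62.0345
tree:
6.8562
9.4245 4.2217
12.5881 6.1829 2.2062
16.2895 8.8011 3.4943 0.8803
20.3745 12.1188 5.3977 1.5360 0.2046
24.4337 16.0579 8.0839 2.6357 0.4028 0.0000
28.1813 20.3745 11.6465 4.4243 0.7932 0.0000 0.0000
31.6411 24.4337 15.9778 7.2039 1.5620 0.0000 0.0000 0.0000
34.8354 28.1813 20.3745 11.2155 3.0760 0.0000 0.0000 0.0000 0.0000
37.7844 31.6411 24.4337 15.9778 6.0572 0.0000 0.0000 0.0000 0.0000 0.0000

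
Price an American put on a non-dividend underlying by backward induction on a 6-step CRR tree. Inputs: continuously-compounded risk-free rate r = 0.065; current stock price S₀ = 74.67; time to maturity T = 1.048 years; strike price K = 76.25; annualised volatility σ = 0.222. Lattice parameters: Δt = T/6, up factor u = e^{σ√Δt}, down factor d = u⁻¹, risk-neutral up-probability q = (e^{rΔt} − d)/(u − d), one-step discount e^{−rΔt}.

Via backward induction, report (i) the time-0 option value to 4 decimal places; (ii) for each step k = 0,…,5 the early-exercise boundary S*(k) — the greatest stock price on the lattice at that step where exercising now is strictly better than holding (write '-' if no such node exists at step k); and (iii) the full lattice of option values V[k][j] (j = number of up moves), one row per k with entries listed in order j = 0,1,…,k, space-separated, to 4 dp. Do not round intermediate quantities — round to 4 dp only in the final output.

price = 5.7139
boundary = - - 62.0237 56.5280 62.0237 68.0537
tree:
5.7139
9.1890 2.8541
14.2263 5.0629 1.0198
19.7220 8.6902 2.0587 0.1503
24.7308 14.2263 4.1256 0.3293 0.0000
29.2957 19.7220 8.1963 0.7213 0.0000 0.0000
33.4562 24.7308 14.2263 1.5800 0.0000 0.0000 0.0000

params: Δt=0.17467 u=1.09722 d=0.91139 q=0.53827 e^(-rΔt)=0.98871
t_6 payoffs: 33.4562 24.7308 14.2263 1.5800 0.0000 0.0000 0.0000
t_5: node(5,0) S=46.9543 payoff=29.2957 vs cont=28.4349 → 29.2957 [stop]  node(5,1) S=56.5280 payoff=19.7220 vs cont=18.8612 → 19.7220 [stop]  node(5,2) S=68.0537 payoff=8.1963 vs cont=7.3355 → 8.1963 [stop]  node(5,3) S=81.9295 payoff=0.0000 vs cont=0.7213 → 0.7213 [wait]  node(5,4) S=98.6345 payoff=0.0000 vs cont=0.0000 → 0.0000 [wait]  node(5,5) S=118.7455 payoff=0.0000 vs cont=0.0000 → 0.0000 [wait]  ⇒ S*(5)=68.0537
t_4: node(4,0) S=51.5192 payoff=24.7308 vs cont=23.8700 → 24.7308 [stop]  node(4,1) S=62.0237 payoff=14.2263 vs cont=13.3655 → 14.2263 [stop]  node(4,2) S=74.6700 payoff=1.5800 vs cont=4.1256 → 4.1256 [wait]  node(4,3) S=89.8948 payoff=0.0000 vs cont=0.3293 → 0.3293 [wait]  node(4,4) S=108.2238 payoff=0.0000 vs cont=0.0000 → 0.0000 [wait]  ⇒ S*(4)=62.0237
t_3: node(3,0) S=56.5280 payoff=19.7220 vs cont=18.8612 → 19.7220 [stop]  node(3,1) S=68.0537 payoff=8.1963 vs cont=8.6902 → 8.6902 [wait]  node(3,2) S=81.9295 payoff=0.0000 vs cont=2.0587 → 2.0587 [wait]  node(3,3) S=98.6345 payoff=0.0000 vs cont=0.1503 → 0.1503 [wait]  ⇒ S*(3)=56.5280
t_2: node(2,0) S=62.0237 payoff=14.2263 vs cont=13.6284 → 14.2263 [stop]  node(2,1) S=74.6700 payoff=1.5800 vs cont=5.0629 → 5.0629 [wait]  node(2,2) S=89.8948 payoff=0.0000 vs cont=1.0198 → 1.0198 [wait]  ⇒ S*(2)=62.0237
t_1: node(1,0) S=68.0537 payoff=8.1963 vs cont=9.1890 → 9.1890 [wait]  node(1,1) S=81.9295 payoff=0.0000 vs cont=2.8541 → 2.8541 [wait]  ⇒ S*(1)=-
t_0: node(0,0) S=74.6700 payoff=1.5800 vs cont=5.7139 → 5.7139 [wait]  ⇒ S*(0)=-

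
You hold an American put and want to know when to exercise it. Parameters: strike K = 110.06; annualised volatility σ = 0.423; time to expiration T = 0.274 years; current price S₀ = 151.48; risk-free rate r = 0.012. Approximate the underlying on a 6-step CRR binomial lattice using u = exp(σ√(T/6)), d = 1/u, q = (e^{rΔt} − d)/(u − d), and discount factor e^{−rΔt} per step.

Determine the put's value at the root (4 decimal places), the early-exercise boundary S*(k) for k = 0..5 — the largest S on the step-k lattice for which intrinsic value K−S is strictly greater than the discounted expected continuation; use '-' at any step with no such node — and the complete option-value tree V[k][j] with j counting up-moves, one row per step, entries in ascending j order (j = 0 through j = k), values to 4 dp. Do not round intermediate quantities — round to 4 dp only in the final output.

Δt=0.04567  u=1.09461  d=0.91357  q=0.48044  discount=0.99945
step 6 (expiry): payoffs max(K−S,0) = 21.9938 4.5425 0.0000 0.0000 0.0000 0.0000 0.0000
step 5: (k=5,j=0): S=96.3978, (K−S)⁺=13.6622, hold=13.6019 ⇒ V=13.6622 exercise | (k=5,j=1): S=115.5001, (K−S)⁺=0.0000, hold=2.3588 ⇒ V=2.3588 continue | (k=5,j=2): S=138.3877, (K−S)⁺=0.0000, hold=0.0000 ⇒ V=0.0000 continue | (k=5,j=3): S=165.8109, (K−S)⁺=0.0000, hold=0.0000 ⇒ V=0.0000 continue | (k=5,j=4): S=198.6682, (K−S)⁺=0.0000, hold=0.0000 ⇒ V=0.0000 continue | (k=5,j=5): S=238.0365, (K−S)⁺=0.0000, hold=0.0000 ⇒ V=0.0000 continue  boundary S*=96.3978
step 4: (k=4,j=0): S=105.5175, (K−S)⁺=4.5425, hold=8.2270 ⇒ V=8.2270 continue | (k=4,j=1): S=126.4270, (K−S)⁺=0.0000, hold=1.2248 ⇒ V=1.2248 continue | (k=4,j=2): S=151.4800, (K−S)⁺=0.0000, hold=0.0000 ⇒ V=0.0000 continue | (k=4,j=3): S=181.4975, (K−S)⁺=0.0000, hold=0.0000 ⇒ V=0.0000 continue | (k=4,j=4): S=217.4633, (K−S)⁺=0.0000, hold=0.0000 ⇒ V=0.0000 continue  boundary S*=-
step 3: (k=3,j=0): S=115.5001, (K−S)⁺=0.0000, hold=4.8602 ⇒ V=4.8602 continue | (k=3,j=1): S=138.3877, (K−S)⁺=0.0000, hold=0.6360 ⇒ V=0.6360 continue | (k=3,j=2): S=165.8109, (K−S)⁺=0.0000, hold=0.0000 ⇒ V=0.0000 continue | (k=3,j=3): S=198.6682, (K−S)⁺=0.0000, hold=0.0000 ⇒ V=0.0000 continue  boundary S*=-
step 2: (k=2,j=0): S=126.4270, (K−S)⁺=0.0000, hold=2.8292 ⇒ V=2.8292 continue | (k=2,j=1): S=151.4800, (K−S)⁺=0.0000, hold=0.3303 ⇒ V=0.3303 continue | (k=2,j=2): S=181.4975, (K−S)⁺=0.0000, hold=0.0000 ⇒ V=0.0000 continue  boundary S*=-
step 1: (k=1,j=0): S=138.3877, (K−S)⁺=0.0000, hold=1.6277 ⇒ V=1.6277 continue | (k=1,j=1): S=165.8109, (K−S)⁺=0.0000, hold=0.1715 ⇒ V=0.1715 continue  boundary S*=-
step 0: (k=0,j=0): S=151.4800, (K−S)⁺=0.0000, hold=0.9276 ⇒ V=0.9276 continue  boundary S*=-

price = 0.9276
boundary = - - - - - 96.3978
tree:
0.9276
1.6277 0.1715
2.8292 0.3303 0.0000
4.8602 0.6360 0.0000 0.0000
8.2270 1.2248 0.0000 0.0000 0.0000
13.6622 2.3588 0.0000 0.0000 0.0000 0.0000
21.9938 4.5425 0.0000 0.0000 0.0000 0.0000 0.0000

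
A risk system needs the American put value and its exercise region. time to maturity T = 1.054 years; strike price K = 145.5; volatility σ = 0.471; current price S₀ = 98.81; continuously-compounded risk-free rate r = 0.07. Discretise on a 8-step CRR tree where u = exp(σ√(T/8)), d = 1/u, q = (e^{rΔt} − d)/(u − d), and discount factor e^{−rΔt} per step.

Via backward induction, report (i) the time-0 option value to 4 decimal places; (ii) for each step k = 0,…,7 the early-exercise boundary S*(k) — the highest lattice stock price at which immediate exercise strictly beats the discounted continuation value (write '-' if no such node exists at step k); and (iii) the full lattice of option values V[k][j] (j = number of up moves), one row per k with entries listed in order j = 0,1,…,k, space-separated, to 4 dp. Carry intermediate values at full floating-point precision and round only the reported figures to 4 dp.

price = 48.9512
boundary = - 83.2825 70.1950 83.2825 70.1950 83.2825 98.8100 117.2325
tree:
48.9512
62.2175 35.7628
75.3050 47.9989 23.4190
86.3358 62.2175 33.7785 12.8371
95.6332 75.3050 46.9251 20.4273 5.0013
103.4695 86.3358 62.2175 31.5408 8.9855 0.8550
110.0744 95.6332 75.3050 46.6900 16.0146 1.6734 0.0000
115.6414 103.4695 86.3358 62.2175 28.2675 3.2752 0.0000 0.0000
120.3335 110.0744 95.6332 75.3050 46.6900 6.4101 0.0000 0.0000 0.0000

Δt=0.13175, u=1.18644, d=0.84285, q=0.48433, disc=e^(-rΔt)=0.99082
k=8 terminal: V=max(K-S,0) → 120.3335 110.0744 95.6332 75.3050 46.6900 6.4101 0.0000 0.0000 0.0000
k=7: j=0 S=29.8586 intr=115.6414 cont=114.3057 V=115.6414[EX]; j=1 S=42.0305 intr=103.4695 cont=102.1338 V=103.4695[EX]; j=2 S=59.1642 intr=86.3358 cont=85.0001 V=86.3358[EX]; j=3 S=83.2825 intr=62.2175 cont=60.8818 V=62.2175[EX]; j=4 S=117.2325 intr=28.2675 cont=26.9318 V=28.2675[EX]; j=5 S=165.0223 intr=0.0000 cont=3.2752 V=3.2752[hold]; j=6 S=232.2936 intr=0.0000 cont=0.0000 V=0.0000[hold]; j=7 S=326.9880 intr=0.0000 cont=0.0000 V=0.0000[hold]  S*(7)=117.2325
k=6: j=0 S=35.4256 intr=110.0744 cont=108.7387 V=110.0744[EX]; j=1 S=49.8668 intr=95.6332 cont=94.2975 V=95.6332[EX]; j=2 S=70.1950 intr=75.3050 cont=73.9693 V=75.3050[EX]; j=3 S=98.8100 intr=46.6900 cont=45.3543 V=46.6900[EX]; j=4 S=139.0899 intr=6.4101 cont=16.0146 V=16.0146[hold]; j=5 S=195.7898 intr=0.0000 cont=1.6734 V=1.6734[hold]; j=6 S=275.6034 intr=0.0000 cont=0.0000 V=0.0000[hold]  S*(6)=98.8100
k=5: j=0 S=42.0305 intr=103.4695 cont=102.1338 V=103.4695[EX]; j=1 S=59.1642 intr=86.3358 cont=85.0001 V=86.3358[EX]; j=2 S=83.2825 intr=62.2175 cont=60.8818 V=62.2175[EX]; j=3 S=117.2325 intr=28.2675 cont=31.5408 V=31.5408[hold]; j=4 S=165.0223 intr=0.0000 cont=8.9855 V=8.9855[hold]; j=5 S=232.2936 intr=0.0000 cont=0.8550 V=0.8550[hold]  S*(5)=83.2825
k=4: j=0 S=49.8668 intr=95.6332 cont=94.2975 V=95.6332[EX]; j=1 S=70.1950 intr=75.3050 cont=73.9693 V=75.3050[EX]; j=2 S=98.8100 intr=46.6900 cont=46.9251 V=46.9251[hold]; j=3 S=139.0899 intr=6.4101 cont=20.4273 V=20.4273[hold]; j=4 S=195.7898 intr=0.0000 cont=5.0013 V=5.0013[hold]  S*(4)=70.1950
k=3: j=0 S=59.1642 intr=86.3358 cont=85.0001 V=86.3358[EX]; j=1 S=83.2825 intr=62.2175 cont=60.9946 V=62.2175[EX]; j=2 S=117.2325 intr=28.2675 cont=33.7785 V=33.7785[hold]; j=3 S=165.0223 intr=0.0000 cont=12.8371 V=12.8371[hold]  S*(3)=83.2825
k=2: j=0 S=70.1950 intr=75.3050 cont=73.9693 V=75.3050[EX]; j=1 S=98.8100 intr=46.6900 cont=47.9989 V=47.9989[hold]; j=2 S=139.0899 intr=6.4101 cont=23.4190 V=23.4190[hold]  S*(2)=70.1950
k=1: j=0 S=83.2825 intr=62.2175 cont=61.5100 V=62.2175[EX]; j=1 S=117.2325 intr=28.2675 cont=35.7628 V=35.7628[hold]  S*(1)=83.2825
k=0: j=0 S=98.8100 intr=46.6900 cont=48.9512 V=48.9512[hold]  S*(0)=-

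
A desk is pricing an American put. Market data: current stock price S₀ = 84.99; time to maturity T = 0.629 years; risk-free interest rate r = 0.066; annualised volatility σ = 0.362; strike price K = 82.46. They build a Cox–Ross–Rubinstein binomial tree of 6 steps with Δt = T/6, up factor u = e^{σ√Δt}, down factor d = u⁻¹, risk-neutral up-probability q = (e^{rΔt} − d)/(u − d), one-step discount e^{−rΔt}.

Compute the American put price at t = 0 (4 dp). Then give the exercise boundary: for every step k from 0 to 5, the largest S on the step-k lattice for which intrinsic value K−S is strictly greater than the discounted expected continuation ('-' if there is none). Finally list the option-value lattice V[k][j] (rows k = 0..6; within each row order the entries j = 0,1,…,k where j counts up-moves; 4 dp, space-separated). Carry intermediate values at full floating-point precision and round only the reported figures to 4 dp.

price = 6.9131
boundary = - - - 59.7942 67.2298 59.7942
tree:
6.9131
10.6880 3.2385
15.9295 5.6007 0.9238
22.6658 9.4219 1.8615 0.0000
29.2790 15.2302 3.7510 0.0000 0.0000
35.1609 22.6658 7.5583 0.0000 0.0000 0.0000
40.3921 29.2790 15.2302 0.0000 0.0000 0.0000 0.0000

params: Δt=0.10483 u=1.12435 d=0.88940 q=0.50028 e^(-rΔt)=0.99310
t_6 payoffs: 40.3921 29.2790 15.2302 0.0000 0.0000 0.0000 0.0000
t_5: node(5,0) S=47.2991 payoff=35.1609 vs cont=34.5923 → 35.1609 [stop]  node(5,1) S=59.7942 payoff=22.6658 vs cont=22.0972 → 22.6658 [stop]  node(5,2) S=75.5901 payoff=6.8699 vs cont=7.5583 → 7.5583 [wait]  node(5,3) S=95.5588 payoff=0.0000 vs cont=0.0000 → 0.0000 [wait]  node(5,4) S=120.8027 payoff=0.0000 vs cont=0.0000 → 0.0000 [wait]  node(5,5) S=152.7152 payoff=0.0000 vs cont=0.0000 → 0.0000 [wait]  ⇒ S*(5)=59.7942
t_4: node(4,0) S=53.1810 payoff=29.2790 vs cont=28.7105 → 29.2790 [stop]  node(4,1) S=67.2298 payoff=15.2302 vs cont=15.0036 → 15.2302 [stop]  node(4,2) S=84.9900 payoff=0.0000 vs cont=3.7510 → 3.7510 [wait]  node(4,3) S=107.4419 payoff=0.0000 vs cont=0.0000 → 0.0000 [wait]  node(4,4) S=135.8249 payoff=0.0000 vs cont=0.0000 → 0.0000 [wait]  ⇒ S*(4)=67.2298
t_3: node(3,0) S=59.7942 payoff=22.6658 vs cont=22.0972 → 22.6658 [stop]  node(3,1) S=75.5901 payoff=6.8699 vs cont=9.4219 → 9.4219 [wait]  node(3,2) S=95.5588 payoff=0.0000 vs cont=1.8615 → 1.8615 [wait]  node(3,3) S=120.8027 payoff=0.0000 vs cont=0.0000 → 0.0000 [wait]  ⇒ S*(3)=59.7942
t_2: node(2,0) S=67.2298 payoff=15.2302 vs cont=15.9295 → 15.9295 [wait]  node(2,1) S=84.9900 payoff=0.0000 vs cont=5.6007 → 5.6007 [wait]  node(2,2) S=107.4419 payoff=0.0000 vs cont=0.9238 → 0.9238 [wait]  ⇒ S*(2)=-
t_1: node(1,0) S=75.5901 payoff=6.8699 vs cont=10.6880 → 10.6880 [wait]  node(1,1) S=95.5588 payoff=0.0000 vs cont=3.2385 → 3.2385 [wait]  ⇒ S*(1)=-
t_0: node(0,0) S=84.9900 payoff=0.0000 vs cont=6.9131 → 6.9131 [wait]  ⇒ S*(0)=-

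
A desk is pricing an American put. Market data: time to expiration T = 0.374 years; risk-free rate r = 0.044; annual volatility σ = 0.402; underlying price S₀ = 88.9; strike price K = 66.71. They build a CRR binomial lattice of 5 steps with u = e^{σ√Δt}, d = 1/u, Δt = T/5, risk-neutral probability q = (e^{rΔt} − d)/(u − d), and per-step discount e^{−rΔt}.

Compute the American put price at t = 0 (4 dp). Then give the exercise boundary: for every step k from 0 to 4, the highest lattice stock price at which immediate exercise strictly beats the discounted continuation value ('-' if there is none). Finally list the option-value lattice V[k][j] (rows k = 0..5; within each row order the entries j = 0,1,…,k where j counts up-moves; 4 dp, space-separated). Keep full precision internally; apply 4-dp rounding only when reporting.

Δt=0.07480  u=1.11622  d=0.89588  q=0.48750  discount=0.99671
step 5 (expiry): payoffs max(K−S,0) = 15.4051 2.7872 0.0000 0.0000 0.0000 0.0000
step 4: (k=4,j=0): S=57.2674, (K−S)⁺=9.4426, hold=9.2234 ⇒ V=9.4426 exercise | (k=4,j=1): S=71.3517, (K−S)⁺=0.0000, hold=1.4237 ⇒ V=1.4237 continue | (k=4,j=2): S=88.9000, (K−S)⁺=0.0000, hold=0.0000 ⇒ V=0.0000 continue | (k=4,j=3): S=110.7641, (K−S)⁺=0.0000, hold=0.0000 ⇒ V=0.0000 continue | (k=4,j=4): S=138.0055, (K−S)⁺=0.0000, hold=0.0000 ⇒ V=0.0000 continue  boundary S*=57.2674
step 3: (k=3,j=0): S=63.9228, (K−S)⁺=2.7872, hold=5.5152 ⇒ V=5.5152 continue | (k=3,j=1): S=79.6440, (K−S)⁺=0.0000, hold=0.7273 ⇒ V=0.7273 continue | (k=3,j=2): S=99.2317, (K−S)⁺=0.0000, hold=0.0000 ⇒ V=0.0000 continue | (k=3,j=3): S=123.6368, (K−S)⁺=0.0000, hold=0.0000 ⇒ V=0.0000 continue  boundary S*=-
step 2: (k=2,j=0): S=71.3517, (K−S)⁺=0.0000, hold=3.1706 ⇒ V=3.1706 continue | (k=2,j=1): S=88.9000, (K−S)⁺=0.0000, hold=0.3715 ⇒ V=0.3715 continue | (k=2,j=2): S=110.7641, (K−S)⁺=0.0000, hold=0.0000 ⇒ V=0.0000 continue  boundary S*=-
step 1: (k=1,j=0): S=79.6440, (K−S)⁺=0.0000, hold=1.8001 ⇒ V=1.8001 continue | (k=1,j=1): S=99.2317, (K−S)⁺=0.0000, hold=0.1898 ⇒ V=0.1898 continue  boundary S*=-
step 0: (k=0,j=0): S=88.9000, (K−S)⁺=0.0000, hold=1.0117 ⇒ V=1.0117 continue  boundary S*=-

price = 1.0117
boundary = - - - - 57.2674
tree:
1.0117
1.8001 0.1898
3.1706 0.3715 0.0000
5.5152 0.7273 0.0000 0.0000
9.4426 1.4237 0.0000 0.0000 0.0000
15.4051 2.7872 0.0000 0.0000 0.0000 0.0000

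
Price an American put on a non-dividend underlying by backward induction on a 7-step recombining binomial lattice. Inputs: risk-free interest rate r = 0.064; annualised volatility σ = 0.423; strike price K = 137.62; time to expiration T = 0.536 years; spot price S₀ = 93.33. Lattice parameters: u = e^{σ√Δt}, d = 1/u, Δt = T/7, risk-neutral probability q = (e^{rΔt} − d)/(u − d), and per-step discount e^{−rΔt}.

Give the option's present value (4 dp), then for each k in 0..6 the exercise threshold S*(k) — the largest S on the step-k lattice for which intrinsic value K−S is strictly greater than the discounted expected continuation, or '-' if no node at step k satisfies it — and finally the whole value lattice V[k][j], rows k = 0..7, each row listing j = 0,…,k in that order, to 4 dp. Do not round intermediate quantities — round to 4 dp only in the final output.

price = 44.2900
boundary = 93.3300 83.0208 93.3300 83.0208 93.3300 104.9194 117.9479
tree:
44.2900
54.5992 34.0163
63.7697 44.2900 23.7358
71.9272 54.5992 33.1755 14.2150
79.1836 63.7697 44.2900 22.0176 6.2912
85.6385 71.9272 54.5992 32.7006 11.1942 1.2858
91.3803 79.1836 63.7697 44.2900 19.6721 2.5421 0.0000
96.4880 85.6385 71.9272 54.5992 32.7006 5.0258 0.0000 0.0000

params: Δt=0.07657 u=1.12418 d=0.88954 q=0.49171 e^(-rΔt)=0.99511
t_7 payoffs: 96.4880 85.6385 71.9272 54.5992 32.7006 5.0258 0.0000 0.0000
t_6: node(6,0) S=46.2397 payoff=91.3803 vs cont=90.7076 → 91.3803 [stop]  node(6,1) S=58.4364 payoff=79.1836 vs cont=78.5108 → 79.1836 [stop]  node(6,2) S=73.8503 payoff=63.7697 vs cont=63.0969 → 63.7697 [stop]  node(6,3) S=93.3300 payoff=44.2900 vs cont=43.6172 → 44.2900 [stop]  node(6,4) S=117.9479 payoff=19.6721 vs cont=18.9994 → 19.6721 [stop]  node(6,5) S=149.0593 payoff=0.0000 vs cont=2.5421 → 2.5421 [wait]  node(6,6) S=188.3770 payoff=0.0000 vs cont=0.0000 → 0.0000 [wait]  ⇒ S*(6)=117.9479
t_5: node(5,0) S=51.9815 payoff=85.6385 vs cont=84.9657 → 85.6385 [stop]  node(5,1) S=65.6928 payoff=71.9272 vs cont=71.2544 → 71.9272 [stop]  node(5,2) S=83.0208 payoff=54.5992 vs cont=53.9265 → 54.5992 [stop]  node(5,3) S=104.9194 payoff=32.7006 vs cont=32.0279 → 32.7006 [stop]  node(5,4) S=132.5942 payoff=5.0258 vs cont=11.1942 → 11.1942 [wait]  node(5,5) S=167.5689 payoff=0.0000 vs cont=1.2858 → 1.2858 [wait]  ⇒ S*(5)=104.9194
t_4: node(4,0) S=58.4364 payoff=79.1836 vs cont=78.5108 → 79.1836 [stop]  node(4,1) S=73.8503 payoff=63.7697 vs cont=63.0969 → 63.7697 [stop]  node(4,2) S=93.3300 payoff=44.2900 vs cont=43.6172 → 44.2900 [stop]  node(4,3) S=117.9479 payoff=19.6721 vs cont=22.0176 → 22.0176 [wait]  node(4,4) S=149.0593 payoff=0.0000 vs cont=6.2912 → 6.2912 [wait]  ⇒ S*(4)=93.3300
t_3: node(3,0) S=65.6928 payoff=71.9272 vs cont=71.2544 → 71.9272 [stop]  node(3,1) S=83.0208 payoff=54.5992 vs cont=53.9265 → 54.5992 [stop]  node(3,2) S=104.9194 payoff=32.7006 vs cont=33.1755 → 33.1755 [wait]  node(3,3) S=132.5942 payoff=5.0258 vs cont=14.2150 → 14.2150 [wait]  ⇒ S*(3)=83.0208
t_2: node(2,0) S=73.8503 payoff=63.7697 vs cont=63.0969 → 63.7697 [stop]  node(2,1) S=93.3300 payoff=44.2900 vs cont=43.8496 → 44.2900 [stop]  node(2,2) S=117.9479 payoff=19.6721 vs cont=23.7358 → 23.7358 [wait]  ⇒ S*(2)=93.3300
t_1: node(1,0) S=83.0208 payoff=54.5992 vs cont=53.9265 → 54.5992 [stop]  node(1,1) S=104.9194 payoff=32.7006 vs cont=34.0163 → 34.0163 [wait]  ⇒ S*(1)=83.0208
t_0: node(0,0) S=93.3300 payoff=44.2900 vs cont=44.2610 → 44.2900 [stop]  ⇒ S*(0)=93.3300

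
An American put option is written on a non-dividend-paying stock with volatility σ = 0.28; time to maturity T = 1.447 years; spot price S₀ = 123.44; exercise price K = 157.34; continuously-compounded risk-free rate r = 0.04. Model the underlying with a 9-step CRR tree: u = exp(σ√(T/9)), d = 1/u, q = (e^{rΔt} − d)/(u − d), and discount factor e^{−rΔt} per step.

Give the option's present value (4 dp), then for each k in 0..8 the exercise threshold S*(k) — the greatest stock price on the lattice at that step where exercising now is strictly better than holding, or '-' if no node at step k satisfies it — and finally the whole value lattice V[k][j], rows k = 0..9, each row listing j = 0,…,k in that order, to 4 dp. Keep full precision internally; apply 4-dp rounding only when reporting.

Δt=0.16078  u=1.11882  d=0.89380  q=0.50063  discount=0.99359
step 9 (expiry): payoffs max(K−S,0) = 112.4009 101.0874 86.9257 69.1988 47.0092 19.2332 0.0000 0.0000 0.0000 0.0000
step 8: (k=8,j=0): S=50.2786, (K−S)⁺=107.0614, hold=106.0527 ⇒ V=107.0614 exercise | (k=8,j=1): S=62.9363, (K−S)⁺=94.4037, hold=93.3950 ⇒ V=94.4037 exercise | (k=8,j=2): S=78.7807, (K−S)⁺=78.5593, hold=77.5507 ⇒ V=78.5593 exercise | (k=8,j=3): S=98.6138, (K−S)⁺=58.7262, hold=57.7176 ⇒ V=58.7262 exercise | (k=8,j=4): S=123.4400, (K−S)⁺=33.9000, hold=32.8914 ⇒ V=33.9000 exercise | (k=8,j=5): S=154.5162, (K−S)⁺=2.8238, hold=9.5428 ⇒ V=9.5428 continue | (k=8,j=6): S=193.4159, (K−S)⁺=0.0000, hold=0.0000 ⇒ V=0.0000 continue | (k=8,j=7): S=242.1086, (K−S)⁺=0.0000, hold=0.0000 ⇒ V=0.0000 continue | (k=8,j=8): S=303.0599, (K−S)⁺=0.0000, hold=0.0000 ⇒ V=0.0000 continue  boundary S*=123.4400
step 7: (k=7,j=0): S=56.2526, (K−S)⁺=101.0874, hold=100.0788 ⇒ V=101.0874 exercise | (k=7,j=1): S=70.4143, (K−S)⁺=86.9257, hold=85.9171 ⇒ V=86.9257 exercise | (k=7,j=2): S=88.1412, (K−S)⁺=69.1988, hold=68.1902 ⇒ V=69.1988 exercise | (k=7,j=3): S=110.3308, (K−S)⁺=47.0092, hold=46.0006 ⇒ V=47.0092 exercise | (k=7,j=4): S=138.1068, (K−S)⁺=19.2332, hold=21.5668 ⇒ V=21.5668 continue | (k=7,j=5): S=172.8754, (K−S)⁺=0.0000, hold=4.7348 ⇒ V=4.7348 continue | (k=7,j=6): S=216.3970, (K−S)⁺=0.0000, hold=0.0000 ⇒ V=0.0000 continue | (k=7,j=7): S=270.8753, (K−S)⁺=0.0000, hold=0.0000 ⇒ V=0.0000 continue  boundary S*=110.3308
step 6: (k=6,j=0): S=62.9363, (K−S)⁺=94.4037, hold=93.3950 ⇒ V=94.4037 exercise | (k=6,j=1): S=78.7807, (K−S)⁺=78.5593, hold=77.5507 ⇒ V=78.5593 exercise | (k=6,j=2): S=98.6138, (K−S)⁺=58.7262, hold=57.7176 ⇒ V=58.7262 exercise | (k=6,j=3): S=123.4400, (K−S)⁺=33.9000, hold=34.0522 ⇒ V=34.0522 continue | (k=6,j=4): S=154.5162, (K−S)⁺=2.8238, hold=13.0559 ⇒ V=13.0559 continue | (k=6,j=5): S=193.4159, (K−S)⁺=0.0000, hold=2.3493 ⇒ V=2.3493 continue | (k=6,j=6): S=242.1086, (K−S)⁺=0.0000, hold=0.0000 ⇒ V=0.0000 continue  boundary S*=98.6138
step 5: (k=5,j=0): S=70.4143, (K−S)⁺=86.9257, hold=85.9171 ⇒ V=86.9257 exercise | (k=5,j=1): S=88.1412, (K−S)⁺=69.1988, hold=68.1902 ⇒ V=69.1988 exercise | (k=5,j=2): S=110.3308, (K−S)⁺=47.0092, hold=46.0762 ⇒ V=47.0092 exercise | (k=5,j=3): S=138.1068, (K−S)⁺=19.2332, hold=23.3898 ⇒ V=23.3898 continue | (k=5,j=4): S=172.8754, (K−S)⁺=0.0000, hold=7.6465 ⇒ V=7.6465 continue | (k=5,j=5): S=216.3970, (K−S)⁺=0.0000, hold=1.1656 ⇒ V=1.1656 continue  boundary S*=110.3308
step 4: (k=4,j=0): S=78.7807, (K−S)⁺=78.5593, hold=77.5507 ⇒ V=78.5593 exercise | (k=4,j=1): S=98.6138, (K−S)⁺=58.7262, hold=57.7176 ⇒ V=58.7262 exercise | (k=4,j=2): S=123.4400, (K−S)⁺=33.9000, hold=34.9590 ⇒ V=34.9590 continue | (k=4,j=3): S=154.5162, (K−S)⁺=2.8238, hold=15.4087 ⇒ V=15.4087 continue | (k=4,j=4): S=193.4159, (K−S)⁺=0.0000, hold=4.3737 ⇒ V=4.3737 continue  boundary S*=98.6138
step 3: (k=3,j=0): S=88.1412, (K−S)⁺=69.1988, hold=68.1902 ⇒ V=69.1988 exercise | (k=3,j=1): S=110.3308, (K−S)⁺=47.0092, hold=46.5273 ⇒ V=47.0092 exercise | (k=3,j=2): S=138.1068, (K−S)⁺=19.2332, hold=25.0101 ⇒ V=25.0101 continue | (k=3,j=3): S=172.8754, (K−S)⁺=0.0000, hold=9.8209 ⇒ V=9.8209 continue  boundary S*=110.3308
step 2: (k=2,j=0): S=98.6138, (K−S)⁺=58.7262, hold=57.7176 ⇒ V=58.7262 exercise | (k=2,j=1): S=123.4400, (K−S)⁺=33.9000, hold=35.7649 ⇒ V=35.7649 continue | (k=2,j=2): S=154.5162, (K−S)⁺=2.8238, hold=17.2943 ⇒ V=17.2943 continue  boundary S*=98.6138
step 1: (k=1,j=0): S=110.3308, (K−S)⁺=47.0092, hold=46.9282 ⇒ V=47.0092 exercise | (k=1,j=1): S=138.1068, (K−S)⁺=19.2332, hold=26.3479 ⇒ V=26.3479 continue  boundary S*=110.3308
step 0: (k=0,j=0): S=123.4400, (K−S)⁺=33.9000, hold=36.4304 ⇒ V=36.4304 continue  boundary S*=-

price = 36.4304
boundary = - 110.3308 98.6138 110.3308 98.6138 110.3308 98.6138 110.3308 123.4400
tree:
36.4304
47.0092 26.3479
58.7262 35.7649 17.2943
69.1988 47.0092 25.0101 9.8209
78.5593 58.7262 34.9590 15.4087 4.3737
86.9257 69.1988 47.0092 23.3898 7.6465 1.1656
94.4037 78.5593 58.7262 34.0522 13.0559 2.3493 0.0000
101.0874 86.9257 69.1988 47.0092 21.5668 4.7348 0.0000 0.0000
107.0614 94.4037 78.5593 58.7262 33.9000 9.5428 0.0000 0.0000 0.0000
112.4009 101.0874 86.9257 69.1988 47.0092 19.2332 0.0000 0.0000 0.0000 0.0000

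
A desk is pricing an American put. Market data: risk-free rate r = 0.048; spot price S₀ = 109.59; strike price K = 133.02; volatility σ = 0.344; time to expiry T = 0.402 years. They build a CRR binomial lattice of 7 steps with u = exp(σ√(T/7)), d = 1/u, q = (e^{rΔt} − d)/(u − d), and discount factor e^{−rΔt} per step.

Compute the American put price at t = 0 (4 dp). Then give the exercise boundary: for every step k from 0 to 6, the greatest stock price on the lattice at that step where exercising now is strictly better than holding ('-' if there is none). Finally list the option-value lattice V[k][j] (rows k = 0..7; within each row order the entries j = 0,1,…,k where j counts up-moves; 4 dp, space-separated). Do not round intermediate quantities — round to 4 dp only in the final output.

price = 24.9320
boundary = - - 92.9324 100.9181 92.9324 100.9181 109.5900
tree:
24.9320
32.1775 17.7120
40.0876 24.3229 11.0964
47.4414 32.1019 16.5577 5.6115
54.2133 40.0876 23.6794 9.4170 1.7779
60.4493 47.4414 32.1019 15.2570 3.5382 0.0000
66.1919 54.2133 40.0876 23.4300 7.0413 0.0000 0.0000
71.4800 60.4493 47.4414 32.1019 14.0129 0.0000 0.0000 0.0000

params: Δt=0.05743 u=1.08593 d=0.92087 q=0.49613 e^(-rΔt)=0.99725
t_7 payoffs: 71.4800 60.4493 47.4414 32.1019 14.0129 0.0000 0.0000 0.0000
t_6: node(6,0) S=66.8281 payoff=66.1919 vs cont=65.8257 → 66.1919 [stop]  node(6,1) S=78.8067 payoff=54.2133 vs cont=53.8471 → 54.2133 [stop]  node(6,2) S=92.9324 payoff=40.0876 vs cont=39.7215 → 40.0876 [stop]  node(6,3) S=109.5900 payoff=23.4300 vs cont=23.0638 → 23.4300 [stop]  node(6,4) S=129.2334 payoff=3.7866 vs cont=7.0413 → 7.0413 [wait]  node(6,5) S=152.3978 payoff=0.0000 vs cont=0.0000 → 0.0000 [wait]  node(6,6) S=179.7143 payoff=0.0000 vs cont=0.0000 → 0.0000 [wait]  ⇒ S*(6)=109.5900
t_5: node(5,0) S=72.5707 payoff=60.4493 vs cont=60.0832 → 60.4493 [stop]  node(5,1) S=85.5786 payoff=47.4414 vs cont=47.0752 → 47.4414 [stop]  node(5,2) S=100.9181 payoff=32.1019 vs cont=31.7357 → 32.1019 [stop]  node(5,3) S=119.0071 payoff=14.0129 vs cont=15.2570 → 15.2570 [wait]  node(5,4) S=140.3385 payoff=0.0000 vs cont=3.5382 → 3.5382 [wait]  node(5,5) S=165.4934 payoff=0.0000 vs cont=0.0000 → 0.0000 [wait]  ⇒ S*(5)=100.9181
t_4: node(4,0) S=78.8067 payoff=54.2133 vs cont=53.8471 → 54.2133 [stop]  node(4,1) S=92.9324 payoff=40.0876 vs cont=39.7215 → 40.0876 [stop]  node(4,2) S=109.5900 payoff=23.4300 vs cont=23.6794 → 23.6794 [wait]  node(4,3) S=129.2334 payoff=3.7866 vs cont=9.4170 → 9.4170 [wait]  node(4,4) S=152.3978 payoff=0.0000 vs cont=1.7779 → 1.7779 [wait]  ⇒ S*(4)=92.9324
t_3: node(3,0) S=85.5786 payoff=47.4414 vs cont=47.0752 → 47.4414 [stop]  node(3,1) S=100.9181 payoff=32.1019 vs cont=31.8591 → 32.1019 [stop]  node(3,2) S=119.0071 payoff=14.0129 vs cont=16.5577 → 16.5577 [wait]  node(3,3) S=140.3385 payoff=0.0000 vs cont=5.6115 → 5.6115 [wait]  ⇒ S*(3)=100.9181
t_2: node(2,0) S=92.9324 payoff=40.0876 vs cont=39.7215 → 40.0876 [stop]  node(2,1) S=109.5900 payoff=23.4300 vs cont=24.3229 → 24.3229 [wait]  node(2,2) S=129.2334 payoff=3.7866 vs cont=11.0964 → 11.0964 [wait]  ⇒ S*(2)=92.9324
t_1: node(1,0) S=100.9181 payoff=32.1019 vs cont=32.1775 → 32.1775 [wait]  node(1,1) S=119.0071 payoff=14.0129 vs cont=17.7120 → 17.7120 [wait]  ⇒ S*(1)=-
t_0: node(0,0) S=109.5900 payoff=23.4300 vs cont=24.9320 → 24.9320 [wait]  ⇒ S*(0)=-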